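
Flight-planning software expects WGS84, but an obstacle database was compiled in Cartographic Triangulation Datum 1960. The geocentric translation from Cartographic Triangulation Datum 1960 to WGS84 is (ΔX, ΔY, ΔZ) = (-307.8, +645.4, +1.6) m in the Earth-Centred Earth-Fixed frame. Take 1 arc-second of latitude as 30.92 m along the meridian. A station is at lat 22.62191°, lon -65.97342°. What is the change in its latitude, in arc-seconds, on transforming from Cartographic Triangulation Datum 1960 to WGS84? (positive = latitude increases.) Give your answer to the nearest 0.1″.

Δφ = 8.9″

sin φ = 0.384648, cos φ = 0.923063, sin λ = -0.913357, cos λ = 0.407160.
North component: ΔN = −sin φ cos λ·ΔX − sin φ sin λ·ΔY + cos φ·ΔZ = −(0.384648)(0.407160)(-307.8) − (0.384648)(-0.913357)(645.4) + (0.923063)(1.6) = 276.43 m.
1° of latitude spans 3600 × 30.92 = 111312 m, so Δφ = 276.43 / 111312 × 3600 = 8.940″.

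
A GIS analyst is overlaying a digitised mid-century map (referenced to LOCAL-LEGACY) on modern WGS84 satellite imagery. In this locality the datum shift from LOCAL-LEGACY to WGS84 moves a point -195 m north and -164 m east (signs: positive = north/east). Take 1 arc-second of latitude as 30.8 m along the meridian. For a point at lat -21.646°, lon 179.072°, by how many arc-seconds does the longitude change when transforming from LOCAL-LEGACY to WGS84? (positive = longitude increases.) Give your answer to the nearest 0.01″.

At latitude -21.646°, cos φ = 0.929481.
1″ of longitude at this latitude = 30.80 × cos φ = 28.6280 m, so Δλ = -164.0 / 28.6280 = -5.729″.

Δλ = -5.73″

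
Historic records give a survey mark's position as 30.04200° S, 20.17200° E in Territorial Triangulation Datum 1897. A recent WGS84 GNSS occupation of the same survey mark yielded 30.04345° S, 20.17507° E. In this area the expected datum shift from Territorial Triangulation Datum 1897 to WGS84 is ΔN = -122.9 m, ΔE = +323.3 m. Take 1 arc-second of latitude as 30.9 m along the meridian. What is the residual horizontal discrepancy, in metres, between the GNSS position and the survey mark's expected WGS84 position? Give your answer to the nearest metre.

47 m

Observed coordinate differences: Δφ = -0.00145°, Δλ = +0.00307°.
Converting to metres (1° lat = 111240 m, cos φ = 0.865659): observed ΔN = -161.3 m, observed ΔE = 295.6 m.
Subtracting the expected shift leaves a residual of -161.3 − (-122.9) = -38.4 m north and 295.6 − (323.3) = -27.7 m east.
Residual distance = √((-38.4)² + (-27.7)²) = 47.3 m.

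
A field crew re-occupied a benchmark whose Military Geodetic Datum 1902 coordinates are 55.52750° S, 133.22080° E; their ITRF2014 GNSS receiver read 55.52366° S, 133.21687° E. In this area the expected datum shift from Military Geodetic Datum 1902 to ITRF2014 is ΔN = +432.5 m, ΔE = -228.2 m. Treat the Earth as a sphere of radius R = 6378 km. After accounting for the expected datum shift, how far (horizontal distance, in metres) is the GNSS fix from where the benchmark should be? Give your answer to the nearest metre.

20 m

Observed coordinate differences: Δφ = +0.00384°, Δλ = -0.00393°.
Converting to metres (1° lat = 111317 m, cos φ = 0.566011): observed ΔN = 427.5 m, observed ΔE = -247.6 m.
Subtracting the expected shift leaves a residual of 427.5 − (432.5) = -5.0 m north and -247.6 − (-228.2) = -19.4 m east.
Residual distance = √((-5.0)² + (-19.4)²) = 20.1 m.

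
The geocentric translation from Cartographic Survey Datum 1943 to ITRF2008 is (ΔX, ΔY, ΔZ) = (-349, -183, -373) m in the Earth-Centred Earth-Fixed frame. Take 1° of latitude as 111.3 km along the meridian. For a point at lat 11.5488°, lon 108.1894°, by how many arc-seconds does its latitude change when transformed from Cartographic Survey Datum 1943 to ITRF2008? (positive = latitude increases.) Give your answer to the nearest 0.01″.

Δφ = -11.40″

sin φ = 0.200202, cos φ = 0.979755, sin λ = 0.950030, cos λ = -0.312159.
North component: ΔN = −sin φ cos λ·ΔX − sin φ sin λ·ΔY + cos φ·ΔZ = −(0.200202)(-0.312159)(-349) − (0.200202)(0.950030)(-183) + (0.979755)(-373) = -352.45 m.
1° of latitude spans 111300 m, so Δφ = -352.45 / 111300 × 3600 = -11.400″.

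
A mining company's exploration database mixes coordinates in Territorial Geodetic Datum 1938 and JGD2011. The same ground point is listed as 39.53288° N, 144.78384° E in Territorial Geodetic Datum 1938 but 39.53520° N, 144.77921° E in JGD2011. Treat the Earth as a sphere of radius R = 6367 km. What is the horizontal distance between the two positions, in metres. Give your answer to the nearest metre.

473 m

Δφ = 39.53520° − 39.53288° = +0.00232°; Δλ = 144.77921° − 144.78384° = -0.00463°.
1° along a meridian = πR/180 = 111125 m.
ΔN = Δφ × 111125 = 257.8 m; ΔE = Δλ × 111125 × cos(39.53288°) = -0.00463 × 111125 × 0.771259 = -396.8 m.
Distance = √(ΔE² + ΔN²) = √((-396.8)² + 257.8²) = 473.2 m.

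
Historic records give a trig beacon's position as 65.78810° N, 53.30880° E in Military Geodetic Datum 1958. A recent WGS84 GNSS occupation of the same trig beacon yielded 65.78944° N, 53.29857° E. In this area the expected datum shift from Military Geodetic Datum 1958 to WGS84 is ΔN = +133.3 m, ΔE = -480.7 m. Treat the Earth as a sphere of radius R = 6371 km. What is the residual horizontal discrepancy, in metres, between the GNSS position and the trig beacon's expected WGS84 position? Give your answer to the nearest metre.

21 m

Observed coordinate differences: Δφ = +0.00134°, Δλ = -0.01023°.
Converting to metres (1° lat = 111195 m, cos φ = 0.410112): observed ΔN = 149.0 m, observed ΔE = -466.5 m.
Subtracting the expected shift leaves a residual of 149.0 − (133.3) = 15.7 m north and -466.5 − (-480.7) = 14.2 m east.
Residual distance = √(15.7² + 14.2²) = 21.2 m.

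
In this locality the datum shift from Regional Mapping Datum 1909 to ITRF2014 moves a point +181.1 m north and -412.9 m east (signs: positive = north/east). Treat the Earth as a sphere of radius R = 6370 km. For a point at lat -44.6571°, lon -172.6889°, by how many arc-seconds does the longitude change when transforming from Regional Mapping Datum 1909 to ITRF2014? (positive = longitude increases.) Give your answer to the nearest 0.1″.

At latitude -44.6571°, cos φ = 0.711326.
One radian of longitude at latitude φ spans R cos φ, so Δλ = ΔE / (R cos φ) = -412.9 / (6370000 × 0.711326) = -9.1125e-05 rad = -18.796″.

Δλ = -18.8″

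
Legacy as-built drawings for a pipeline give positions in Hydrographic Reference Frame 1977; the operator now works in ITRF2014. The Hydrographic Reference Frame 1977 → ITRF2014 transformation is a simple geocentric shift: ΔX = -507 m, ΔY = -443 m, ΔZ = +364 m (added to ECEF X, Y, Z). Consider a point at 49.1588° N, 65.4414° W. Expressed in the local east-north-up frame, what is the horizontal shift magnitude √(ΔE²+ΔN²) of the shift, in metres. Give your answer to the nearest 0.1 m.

At φ = 49.1588°, λ = -65.4414°: sin φ = 0.756525, cos φ = 0.653965, sin λ = -0.909537, cos λ = 0.415624.
ΔE = −sin λ·ΔX + cos λ·ΔY = −(-0.909537)·(-507) + (0.415624)·(-443) = -645.26 m.
ΔN = −sin φ cos λ·ΔX − sin φ sin λ·ΔY + cos φ·ΔZ = −(0.756525)(0.415624)(-507) − (0.756525)(-0.909537)(-443) + (0.653965)(364) = 92.64 m.
Horizontal magnitude = √(ΔE² + ΔN²) = √((-645.26)² + 92.64²) = 651.87 m.

651.9 m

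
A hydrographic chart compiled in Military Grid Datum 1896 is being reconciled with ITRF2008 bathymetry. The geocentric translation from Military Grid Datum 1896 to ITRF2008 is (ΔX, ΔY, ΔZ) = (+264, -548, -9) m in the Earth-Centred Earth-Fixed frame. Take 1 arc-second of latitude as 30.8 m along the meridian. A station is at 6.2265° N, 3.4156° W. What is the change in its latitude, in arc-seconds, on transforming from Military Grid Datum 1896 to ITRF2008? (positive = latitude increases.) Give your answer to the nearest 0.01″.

Δφ = -1.33″

sin φ = 0.108459, cos φ = 0.994101, sin λ = -0.059578, cos λ = 0.998224.
North component: ΔN = −sin φ cos λ·ΔX − sin φ sin λ·ΔY + cos φ·ΔZ = −(0.108459)(0.998224)(264) − (0.108459)(-0.059578)(-548) + (0.994101)(-9) = -41.07 m.
1° of latitude spans 3600 × 30.80 = 110880 m, so Δφ = -41.07 / 110880 × 3600 = -1.333″.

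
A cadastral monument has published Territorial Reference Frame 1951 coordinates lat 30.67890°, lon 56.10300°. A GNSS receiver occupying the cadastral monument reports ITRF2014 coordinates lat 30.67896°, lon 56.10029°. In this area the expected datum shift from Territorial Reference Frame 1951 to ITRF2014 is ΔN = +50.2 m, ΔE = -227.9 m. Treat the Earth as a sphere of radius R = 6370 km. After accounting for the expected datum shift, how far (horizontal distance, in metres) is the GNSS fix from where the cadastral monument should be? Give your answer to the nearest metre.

54 m

Observed coordinate differences: Δφ = +0.00006°, Δλ = -0.00271°.
Converting to metres (1° lat = 111177 m, cos φ = 0.860040): observed ΔN = 6.7 m, observed ΔE = -259.1 m.
Subtracting the expected shift leaves a residual of 6.7 − (50.2) = -43.5 m north and -259.1 − (-227.9) = -31.2 m east.
Residual distance = √((-43.5)² + (-31.2)²) = 53.6 m.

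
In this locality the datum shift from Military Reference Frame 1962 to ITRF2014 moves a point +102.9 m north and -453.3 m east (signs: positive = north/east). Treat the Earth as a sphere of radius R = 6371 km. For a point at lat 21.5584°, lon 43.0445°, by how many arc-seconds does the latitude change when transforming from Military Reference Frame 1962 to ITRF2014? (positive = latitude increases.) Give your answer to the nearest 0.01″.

Δφ = 3.33″

On a sphere of radius R, 1 rad of latitude = R, so Δφ = ΔN / R = 102.9 / 6371000 = 1.6151e-05 rad = 3.331″.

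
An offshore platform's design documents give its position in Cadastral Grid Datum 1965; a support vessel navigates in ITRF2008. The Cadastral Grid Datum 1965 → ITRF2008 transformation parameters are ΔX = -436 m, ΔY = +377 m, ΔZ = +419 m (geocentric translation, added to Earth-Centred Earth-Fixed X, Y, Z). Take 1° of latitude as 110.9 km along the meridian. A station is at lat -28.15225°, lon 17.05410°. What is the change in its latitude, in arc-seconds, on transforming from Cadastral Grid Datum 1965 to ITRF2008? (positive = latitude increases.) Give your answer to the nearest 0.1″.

sin φ = -0.471816, cos φ = 0.881697, sin λ = 0.293275, cos λ = 0.956028.
North component: ΔN = −sin φ cos λ·ΔX − sin φ sin λ·ΔY + cos φ·ΔZ = −(-0.471816)(0.956028)(-436) − (-0.471816)(0.293275)(377) + (0.881697)(419) = 224.93 m.
1° of latitude spans 110900 m, so Δφ = 224.93 / 110900 × 3600 = 7.302″.

Δφ = 7.3″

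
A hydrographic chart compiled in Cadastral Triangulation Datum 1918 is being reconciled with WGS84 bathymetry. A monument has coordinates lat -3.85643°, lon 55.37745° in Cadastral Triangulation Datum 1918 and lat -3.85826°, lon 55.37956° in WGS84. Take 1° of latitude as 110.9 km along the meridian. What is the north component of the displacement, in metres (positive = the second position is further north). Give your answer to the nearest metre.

Δφ = -3.85826° − -3.85643° = -0.00183°; Δλ = 55.37956° − 55.37745° = +0.00211°.
ΔN = Δφ × 110900 = -202.9 m; ΔE = Δλ × 110900 × cos(-3.85643°) = +0.00211 × 110900 × 0.997736 = 233.5 m.

ΔN = -203 m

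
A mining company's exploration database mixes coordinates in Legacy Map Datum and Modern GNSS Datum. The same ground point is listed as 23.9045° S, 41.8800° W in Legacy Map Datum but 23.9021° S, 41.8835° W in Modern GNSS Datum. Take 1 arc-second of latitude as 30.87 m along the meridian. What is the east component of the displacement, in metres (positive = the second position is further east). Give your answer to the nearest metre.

ΔE = -356 m

Δφ = -23.9021° − -23.9045° = +0.0024°; Δλ = -41.8835° − -41.8800° = -0.0035°.
1° of latitude = 3600 × 30.87 = 111132 m.
ΔN = Δφ × 111132 = 266.7 m; ΔE = Δλ × 111132 × cos(-23.9045°) = -0.0035 × 111132 × 0.914222 = -355.6 m.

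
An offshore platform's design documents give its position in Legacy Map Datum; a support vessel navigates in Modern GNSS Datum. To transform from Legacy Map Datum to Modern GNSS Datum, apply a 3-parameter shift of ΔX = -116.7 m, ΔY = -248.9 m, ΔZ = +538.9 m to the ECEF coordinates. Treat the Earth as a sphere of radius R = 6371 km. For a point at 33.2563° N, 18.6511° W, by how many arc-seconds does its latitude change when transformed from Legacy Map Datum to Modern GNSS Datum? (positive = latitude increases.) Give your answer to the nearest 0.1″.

sin φ = 0.548385, cos φ = 0.836226, sin λ = -0.319804, cos λ = 0.947484.
North component: ΔN = −sin φ cos λ·ΔX − sin φ sin λ·ΔY + cos φ·ΔZ = −(0.548385)(0.947484)(-116.7) − (0.548385)(-0.319804)(-248.9) + (0.836226)(538.9) = 467.63 m.
1° of latitude spans πR/180 = 111195 m, so Δφ = 467.63 / 111195 × 3600 = 15.140″.

Δφ = 15.1″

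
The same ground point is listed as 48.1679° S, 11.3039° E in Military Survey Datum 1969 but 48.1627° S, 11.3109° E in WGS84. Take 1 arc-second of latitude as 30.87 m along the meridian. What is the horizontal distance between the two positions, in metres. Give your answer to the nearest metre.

777 m

Δφ = -48.1627° − -48.1679° = +0.0052°; Δλ = 11.3109° − 11.3039° = +0.0070°.
1° of latitude = 3600 × 30.87 = 111132 m.
ΔN = Δφ × 111132 = 577.9 m; ΔE = Δλ × 111132 × cos(-48.1679°) = +0.0070 × 111132 × 0.666950 = 518.8 m.
Distance = √(ΔE² + ΔN²) = √(518.8² + 577.9²) = 776.6 m.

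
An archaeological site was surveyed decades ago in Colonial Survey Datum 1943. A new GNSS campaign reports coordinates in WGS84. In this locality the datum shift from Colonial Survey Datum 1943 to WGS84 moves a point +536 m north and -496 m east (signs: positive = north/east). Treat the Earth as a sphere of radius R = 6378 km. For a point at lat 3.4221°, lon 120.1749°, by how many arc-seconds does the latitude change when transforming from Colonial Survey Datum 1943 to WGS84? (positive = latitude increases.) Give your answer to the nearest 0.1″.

On a sphere of radius R, 1 rad of latitude = R, so Δφ = ΔN / R = 536.0 / 6378000 = 8.4039e-05 rad = 17.334″.

Δφ = 17.3″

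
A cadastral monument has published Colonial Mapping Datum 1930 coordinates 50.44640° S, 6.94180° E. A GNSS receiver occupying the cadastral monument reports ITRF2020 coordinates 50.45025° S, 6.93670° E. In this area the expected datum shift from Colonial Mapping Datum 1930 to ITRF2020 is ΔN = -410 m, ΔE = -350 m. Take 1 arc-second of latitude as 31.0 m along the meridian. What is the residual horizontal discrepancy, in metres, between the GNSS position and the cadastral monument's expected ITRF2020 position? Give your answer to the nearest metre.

23 m

Observed coordinate differences: Δφ = -0.00385°, Δλ = -0.00510°.
Converting to metres (1° lat = 111600 m, cos φ = 0.636800): observed ΔN = -429.7 m, observed ΔE = -362.4 m.
Subtracting the expected shift leaves a residual of -429.7 − (-410) = -19.7 m north and -362.4 − (-350) = -12.4 m east.
Residual distance = √((-19.7)² + (-12.4)²) = 23.3 m.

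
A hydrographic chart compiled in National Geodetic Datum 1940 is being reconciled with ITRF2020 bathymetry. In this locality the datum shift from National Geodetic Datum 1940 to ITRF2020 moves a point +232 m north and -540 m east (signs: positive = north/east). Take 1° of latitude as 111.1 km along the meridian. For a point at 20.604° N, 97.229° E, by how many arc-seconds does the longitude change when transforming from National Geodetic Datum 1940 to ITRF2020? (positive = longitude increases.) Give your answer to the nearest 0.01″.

Δλ = -18.69″

At latitude 20.604°, cos φ = 0.936035.
1° of longitude at this latitude = 111.1 × cos φ = 103.99 km, so Δλ = -540.0 / 103993.5 = -0.0051926° = -18.693″.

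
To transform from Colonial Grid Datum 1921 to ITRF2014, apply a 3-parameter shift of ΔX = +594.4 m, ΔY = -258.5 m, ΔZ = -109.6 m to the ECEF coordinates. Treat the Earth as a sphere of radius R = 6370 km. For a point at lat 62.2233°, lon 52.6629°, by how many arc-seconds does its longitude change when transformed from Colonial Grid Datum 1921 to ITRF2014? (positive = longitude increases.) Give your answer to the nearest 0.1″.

Δλ = -43.7″

sin φ = 0.884771, cos φ = 0.466027, sin λ = 0.795081, cos λ = 0.606503.
East component: ΔE = −sin λ·ΔX + cos λ·ΔY = −(0.795081)(594.4) + (0.606503)(-258.5) = -629.38 m.
1° of latitude spans πR/180 = 111177 m; at latitude φ, 1° of longitude spans that × cos φ = 51811.7 m, so Δλ = -629.38 / 51811.7 × 3600 = -43.731″.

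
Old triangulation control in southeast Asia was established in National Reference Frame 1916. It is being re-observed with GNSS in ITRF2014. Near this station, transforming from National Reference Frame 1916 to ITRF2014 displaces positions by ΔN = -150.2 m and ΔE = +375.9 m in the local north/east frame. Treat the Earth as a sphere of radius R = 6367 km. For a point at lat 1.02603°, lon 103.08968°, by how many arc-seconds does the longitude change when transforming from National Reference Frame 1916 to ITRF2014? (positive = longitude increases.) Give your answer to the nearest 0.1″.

At latitude 1.02603°, cos φ = 0.999840.
One radian of longitude at latitude φ spans R cos φ, so Δλ = ΔE / (R cos φ) = 375.9 / (6367000 × 0.999840) = 5.9048e-05 rad = 12.180″.

Δλ = 12.2″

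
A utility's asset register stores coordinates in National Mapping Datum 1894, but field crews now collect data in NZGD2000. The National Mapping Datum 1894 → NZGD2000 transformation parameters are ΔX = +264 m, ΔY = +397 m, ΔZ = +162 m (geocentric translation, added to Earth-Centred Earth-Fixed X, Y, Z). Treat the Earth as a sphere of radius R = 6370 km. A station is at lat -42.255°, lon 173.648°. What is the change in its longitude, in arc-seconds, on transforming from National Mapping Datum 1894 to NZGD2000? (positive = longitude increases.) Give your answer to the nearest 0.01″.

sin φ = -0.672431, cos φ = 0.740159, sin λ = 0.110636, cos λ = -0.993861.
East component: ΔE = −sin λ·ΔX + cos λ·ΔY = −(0.110636)(264) + (-0.993861)(397) = -423.77 m.
1° of latitude spans πR/180 = 111177 m; at latitude φ, 1° of longitude spans that × cos φ = 82289.1 m, so Δλ = -423.77 / 82289.1 × 3600 = -18.539″.

Δλ = -18.54″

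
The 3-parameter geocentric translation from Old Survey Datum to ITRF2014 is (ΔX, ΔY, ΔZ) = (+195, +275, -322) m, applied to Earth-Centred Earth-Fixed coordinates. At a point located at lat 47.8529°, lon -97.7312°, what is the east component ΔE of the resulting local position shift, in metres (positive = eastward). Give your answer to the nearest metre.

ΔE = 156 m

The local east axis at (φ, λ) is (−sin λ, cos λ, 0), so ΔE = −sin(-97.7312°)·195 + cos(-97.7312°)·275 = 156.23 m.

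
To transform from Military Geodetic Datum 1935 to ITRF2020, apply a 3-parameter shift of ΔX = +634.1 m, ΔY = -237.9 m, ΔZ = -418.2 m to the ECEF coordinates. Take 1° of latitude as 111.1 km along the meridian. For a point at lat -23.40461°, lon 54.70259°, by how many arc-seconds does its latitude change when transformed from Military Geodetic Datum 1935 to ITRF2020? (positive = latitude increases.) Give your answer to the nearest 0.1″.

Δφ = -10.2″

sin φ = -0.397222, cos φ = 0.917723, sin λ = 0.816164, cos λ = 0.577821.
North component: ΔN = −sin φ cos λ·ΔX − sin φ sin λ·ΔY + cos φ·ΔZ = −(-0.397222)(0.577821)(634.1) − (-0.397222)(0.816164)(-237.9) + (0.917723)(-418.2) = -315.38 m.
1° of latitude spans 111100 m, so Δφ = -315.38 / 111100 × 3600 = -10.219″.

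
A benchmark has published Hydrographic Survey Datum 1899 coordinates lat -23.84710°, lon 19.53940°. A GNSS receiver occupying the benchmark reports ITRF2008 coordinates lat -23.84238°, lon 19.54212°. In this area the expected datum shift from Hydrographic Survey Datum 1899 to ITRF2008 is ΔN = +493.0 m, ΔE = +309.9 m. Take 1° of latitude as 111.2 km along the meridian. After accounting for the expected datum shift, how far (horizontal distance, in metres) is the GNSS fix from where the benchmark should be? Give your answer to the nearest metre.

Observed coordinate differences: Δφ = +0.00472°, Δλ = +0.00272°.
Converting to metres (1° lat = 111200 m, cos φ = 0.914628): observed ΔN = 524.9 m, observed ΔE = 276.6 m.
Subtracting the expected shift leaves a residual of 524.9 − (493.0) = 31.9 m north and 276.6 − (309.9) = -33.3 m east.
Residual distance = √(31.9² + (-33.3)²) = 46.1 m.

46 m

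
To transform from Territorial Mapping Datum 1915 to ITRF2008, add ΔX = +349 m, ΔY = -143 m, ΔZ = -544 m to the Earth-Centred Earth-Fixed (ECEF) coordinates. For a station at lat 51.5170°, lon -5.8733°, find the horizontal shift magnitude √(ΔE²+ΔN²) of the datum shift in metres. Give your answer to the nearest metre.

The local east axis at (φ, λ) is (−sin λ, cos λ, 0), so ΔE = −sin(-5.8733°)·349 + cos(-5.8733°)·(-143) = -106.54 m.
The local north axis is (−sin φ cos λ, −sin φ sin λ, cos φ), giving ΔN = -271.761 − 11.455 − 338.522 = -621.74 m.
Horizontal magnitude = √(ΔE² + ΔN²) = √((-106.54)² + (-621.74)²) = 630.80 m.

631 m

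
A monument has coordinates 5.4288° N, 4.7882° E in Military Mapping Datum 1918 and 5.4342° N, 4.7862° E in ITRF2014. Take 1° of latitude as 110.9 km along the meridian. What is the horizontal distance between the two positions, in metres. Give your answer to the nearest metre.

Δφ = 5.4342° − 5.4288° = +0.0054°; Δλ = 4.7862° − 4.7882° = -0.0020°.
ΔN = Δφ × 110900 = 598.9 m; ΔE = Δλ × 110900 × cos(5.4288°) = -0.0020 × 110900 × 0.995515 = -220.8 m.
Distance = √(ΔE² + ΔN²) = √((-220.8)² + 598.9²) = 638.3 m.

638 m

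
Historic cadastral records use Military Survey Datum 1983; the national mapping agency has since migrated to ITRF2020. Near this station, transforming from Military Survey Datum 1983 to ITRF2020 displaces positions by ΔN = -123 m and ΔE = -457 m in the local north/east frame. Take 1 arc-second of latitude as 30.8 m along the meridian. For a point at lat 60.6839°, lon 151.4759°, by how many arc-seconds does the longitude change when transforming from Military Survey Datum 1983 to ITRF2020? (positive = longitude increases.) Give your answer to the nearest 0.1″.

At latitude 60.6839°, cos φ = 0.489627.
1″ of longitude at this latitude = 30.80 × cos φ = 15.0805 m, so Δλ = -457.0 / 15.0805 = -30.304″.

Δλ = -30.3″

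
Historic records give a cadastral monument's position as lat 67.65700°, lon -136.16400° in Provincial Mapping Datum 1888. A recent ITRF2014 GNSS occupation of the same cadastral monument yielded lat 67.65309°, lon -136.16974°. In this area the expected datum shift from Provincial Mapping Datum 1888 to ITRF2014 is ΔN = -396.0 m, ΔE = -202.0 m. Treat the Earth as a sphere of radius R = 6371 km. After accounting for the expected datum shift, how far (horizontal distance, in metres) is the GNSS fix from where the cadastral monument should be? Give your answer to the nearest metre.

Observed coordinate differences: Δφ = -0.00391°, Δλ = -0.00574°.
Converting to metres (1° lat = 111195 m, cos φ = 0.380150): observed ΔN = -434.8 m, observed ΔE = -242.6 m.
Subtracting the expected shift leaves a residual of -434.8 − (-396.0) = -38.8 m north and -242.6 − (-202.0) = -40.6 m east.
Residual distance = √((-38.8)² + (-40.6)²) = 56.2 m.

56 m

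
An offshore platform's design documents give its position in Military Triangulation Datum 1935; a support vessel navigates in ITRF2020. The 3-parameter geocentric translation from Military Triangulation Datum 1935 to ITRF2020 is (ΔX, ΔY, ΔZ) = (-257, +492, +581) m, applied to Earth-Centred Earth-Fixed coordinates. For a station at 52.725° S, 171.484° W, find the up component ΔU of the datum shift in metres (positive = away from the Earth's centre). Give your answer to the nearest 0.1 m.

At φ = -52.725°, λ = -171.484°: sin φ = -0.795738, cos φ = 0.605641, sin λ = -0.148086, cos λ = -0.988975.
ΔU = cos φ cos λ·ΔX + cos φ sin λ·ΔY + sin φ·ΔZ = (0.605641)(-0.988975)(-257) + (0.605641)(-0.148086)(492) + (-0.795738)(581) = -352.52 m.

ΔU = -352.5 m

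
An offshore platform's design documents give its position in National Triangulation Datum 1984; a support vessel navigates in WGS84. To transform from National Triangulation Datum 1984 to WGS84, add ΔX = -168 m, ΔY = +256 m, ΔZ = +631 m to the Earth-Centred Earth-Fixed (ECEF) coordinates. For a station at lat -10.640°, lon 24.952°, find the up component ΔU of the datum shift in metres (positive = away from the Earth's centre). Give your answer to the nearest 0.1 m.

The local up (radial) axis is (cos φ cos λ, cos φ sin λ, sin φ), giving ΔU = -149.700 + 106.139 − 116.506 = -160.07 m.

ΔU = -160.1 m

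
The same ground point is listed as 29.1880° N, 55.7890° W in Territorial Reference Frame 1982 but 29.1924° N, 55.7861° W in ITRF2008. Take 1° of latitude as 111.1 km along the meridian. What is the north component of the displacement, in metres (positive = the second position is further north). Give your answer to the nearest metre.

Δφ = 29.1924° − 29.1880° = +0.0044°; Δλ = -55.7861° − -55.7890° = +0.0029°.
ΔN = Δφ × 111100 = 488.8 m; ΔE = Δλ × 111100 × cos(29.1880°) = +0.0029 × 111100 × 0.873024 = 281.3 m.

ΔN = 489 m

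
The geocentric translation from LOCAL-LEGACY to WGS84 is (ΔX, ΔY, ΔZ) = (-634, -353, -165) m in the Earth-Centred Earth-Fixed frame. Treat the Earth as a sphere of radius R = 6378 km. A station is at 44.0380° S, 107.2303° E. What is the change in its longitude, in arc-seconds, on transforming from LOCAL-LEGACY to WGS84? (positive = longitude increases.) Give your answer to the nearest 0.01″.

sin φ = -0.695135, cos φ = 0.718879, sin λ = 0.955122, cos λ = -0.296213.
East component: ΔE = −sin λ·ΔX + cos λ·ΔY = −(0.955122)(-634) + (-0.296213)(-353) = 710.11 m.
1° of latitude spans πR/180 = 111317 m; at latitude φ, 1° of longitude spans that × cos φ = 80023.5 m, so Δλ = 710.11 / 80023.5 × 3600 = 31.946″.

Δλ = 31.95″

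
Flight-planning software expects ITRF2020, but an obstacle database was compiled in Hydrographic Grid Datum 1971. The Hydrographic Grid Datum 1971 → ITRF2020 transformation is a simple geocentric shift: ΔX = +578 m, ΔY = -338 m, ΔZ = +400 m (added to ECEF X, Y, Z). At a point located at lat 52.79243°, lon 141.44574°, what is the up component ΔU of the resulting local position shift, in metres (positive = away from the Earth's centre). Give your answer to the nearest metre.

The local up (radial) axis is (cos φ cos λ, cos φ sin λ, sin φ), giving ΔU = -273.330 − 127.387 + 318.580 = -82.14 m.

ΔU = -82 m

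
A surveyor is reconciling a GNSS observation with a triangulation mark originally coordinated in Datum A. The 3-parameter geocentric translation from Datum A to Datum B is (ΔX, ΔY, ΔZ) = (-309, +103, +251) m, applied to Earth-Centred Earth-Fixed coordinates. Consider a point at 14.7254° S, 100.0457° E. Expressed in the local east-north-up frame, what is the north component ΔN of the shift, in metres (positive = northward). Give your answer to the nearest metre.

At φ = -14.7254°, λ = 100.0457°: sin φ = -0.254187, cos φ = 0.967155, sin λ = 0.984669, cos λ = -0.174434.
ΔN = −sin φ cos λ·ΔX − sin φ sin λ·ΔY + cos φ·ΔZ = −(-0.254187)(-0.174434)(-309) − (-0.254187)(0.984669)(103) + (0.967155)(251) = 282.24 m.

ΔN = 282 m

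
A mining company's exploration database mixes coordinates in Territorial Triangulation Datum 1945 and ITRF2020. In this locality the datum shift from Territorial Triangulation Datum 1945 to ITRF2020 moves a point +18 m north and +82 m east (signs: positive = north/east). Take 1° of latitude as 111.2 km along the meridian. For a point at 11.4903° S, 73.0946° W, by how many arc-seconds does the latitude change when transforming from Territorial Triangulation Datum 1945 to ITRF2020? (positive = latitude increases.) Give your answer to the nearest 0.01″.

1° of latitude = 111.2 km, so Δφ = 18.0 / 111200 = 0.0001619° = 0.583″.

Δφ = 0.58″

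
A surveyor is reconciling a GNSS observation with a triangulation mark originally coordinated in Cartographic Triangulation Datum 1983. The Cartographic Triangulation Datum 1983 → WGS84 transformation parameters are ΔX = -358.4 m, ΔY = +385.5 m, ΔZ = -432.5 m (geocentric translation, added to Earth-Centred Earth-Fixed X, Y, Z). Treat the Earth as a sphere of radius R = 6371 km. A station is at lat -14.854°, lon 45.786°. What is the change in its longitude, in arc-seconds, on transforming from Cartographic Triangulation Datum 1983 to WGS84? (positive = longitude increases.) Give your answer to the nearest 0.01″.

Δλ = 17.61″

sin φ = -0.256357, cos φ = 0.966582, sin λ = 0.716740, cos λ = 0.697340.
East component: ΔE = −sin λ·ΔX + cos λ·ΔY = −(0.716740)(-358.4) + (0.697340)(385.5) = 525.70 m.
1° of latitude spans πR/180 = 111195 m; at latitude φ, 1° of longitude spans that × cos φ = 107479.0 m, so Δλ = 525.70 / 107479.0 × 3600 = 17.608″.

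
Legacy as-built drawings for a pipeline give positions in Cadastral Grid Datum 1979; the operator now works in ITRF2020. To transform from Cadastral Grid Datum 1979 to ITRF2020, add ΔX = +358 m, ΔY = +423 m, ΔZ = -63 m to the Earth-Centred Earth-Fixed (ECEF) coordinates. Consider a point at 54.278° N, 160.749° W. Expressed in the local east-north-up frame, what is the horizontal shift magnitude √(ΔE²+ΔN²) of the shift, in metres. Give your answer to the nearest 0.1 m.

449.7 m

At φ = 54.278°, λ = -160.749°: sin φ = 0.811859, cos φ = 0.583853, sin λ = -0.329707, cos λ = -0.944083.
ΔE = −sin λ·ΔX + cos λ·ΔY = −(-0.329707)·(358) + (-0.944083)·(423) = -281.31 m.
ΔN = −sin φ cos λ·ΔX − sin φ sin λ·ΔY + cos φ·ΔZ = −(0.811859)(-0.944083)(358) − (0.811859)(-0.329707)(423) + (0.583853)(-63) = 350.84 m.
Horizontal magnitude = √(ΔE² + ΔN²) = √((-281.31)² + 350.84²) = 449.69 m.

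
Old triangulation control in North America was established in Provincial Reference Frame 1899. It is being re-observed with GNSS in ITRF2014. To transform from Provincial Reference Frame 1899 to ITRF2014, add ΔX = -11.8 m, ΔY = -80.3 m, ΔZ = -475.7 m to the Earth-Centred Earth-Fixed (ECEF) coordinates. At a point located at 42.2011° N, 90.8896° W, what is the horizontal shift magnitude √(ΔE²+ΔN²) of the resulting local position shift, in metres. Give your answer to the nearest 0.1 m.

406.6 m

At φ = 42.2011°, λ = -90.8896°: sin φ = 0.671735, cos φ = 0.740792, sin λ = -0.999879, cos λ = -0.015526.
ΔE = −sin λ·ΔX + cos λ·ΔY = −(-0.999879)·(-11.8) + (-0.015526)·(-80.3) = -10.55 m.
ΔN = −sin φ cos λ·ΔX − sin φ sin λ·ΔY + cos φ·ΔZ = −(0.671735)(-0.015526)(-11.8) − (0.671735)(-0.999879)(-80.3) + (0.740792)(-475.7) = -406.45 m.
Horizontal magnitude = √(ΔE² + ΔN²) = √((-10.55)² + (-406.45)²) = 406.59 m.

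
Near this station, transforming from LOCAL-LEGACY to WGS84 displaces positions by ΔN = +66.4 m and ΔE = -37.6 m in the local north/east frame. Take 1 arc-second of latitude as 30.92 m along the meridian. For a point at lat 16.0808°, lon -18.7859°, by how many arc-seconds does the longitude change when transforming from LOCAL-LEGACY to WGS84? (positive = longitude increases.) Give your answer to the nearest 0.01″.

At latitude 16.0808°, cos φ = 0.960872.
1″ of longitude at this latitude = 30.92 × cos φ = 29.7102 m, so Δλ = -37.6 / 29.7102 = -1.266″.

Δλ = -1.27″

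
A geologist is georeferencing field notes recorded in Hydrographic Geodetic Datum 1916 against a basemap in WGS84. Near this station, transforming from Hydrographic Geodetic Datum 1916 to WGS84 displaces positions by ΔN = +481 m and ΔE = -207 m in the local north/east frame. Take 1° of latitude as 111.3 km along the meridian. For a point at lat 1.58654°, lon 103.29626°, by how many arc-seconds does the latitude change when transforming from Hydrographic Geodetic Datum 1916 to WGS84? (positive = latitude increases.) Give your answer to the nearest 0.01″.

Δφ = 15.56″

1° of latitude = 111.3 km, so Δφ = 481.0 / 111300 = 0.0043217° = 15.558″.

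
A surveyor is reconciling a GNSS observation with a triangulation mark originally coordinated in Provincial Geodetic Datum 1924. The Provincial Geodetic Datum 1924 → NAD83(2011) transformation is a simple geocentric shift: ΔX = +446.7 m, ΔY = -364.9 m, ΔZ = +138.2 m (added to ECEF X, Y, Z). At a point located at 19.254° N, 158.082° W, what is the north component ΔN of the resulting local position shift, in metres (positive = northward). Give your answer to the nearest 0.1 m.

ΔN = 222.2 m

At φ = 19.254°, λ = -158.082°: sin φ = 0.329757, cos φ = 0.944066, sin λ = -0.373279, cos λ = -0.927719.
ΔN = −sin φ cos λ·ΔX − sin φ sin λ·ΔY + cos φ·ΔZ = −(0.329757)(-0.927719)(446.7) − (0.329757)(-0.373279)(-364.9) + (0.944066)(138.2) = 222.21 m.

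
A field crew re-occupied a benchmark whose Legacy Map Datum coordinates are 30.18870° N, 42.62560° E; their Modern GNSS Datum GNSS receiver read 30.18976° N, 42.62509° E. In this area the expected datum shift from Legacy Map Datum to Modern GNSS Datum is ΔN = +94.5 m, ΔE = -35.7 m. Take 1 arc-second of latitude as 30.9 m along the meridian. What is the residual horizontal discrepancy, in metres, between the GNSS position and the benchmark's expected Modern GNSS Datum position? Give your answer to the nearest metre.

Observed coordinate differences: Δφ = +0.00106°, Δλ = -0.00051°.
Converting to metres (1° lat = 111240 m, cos φ = 0.864374): observed ΔN = 117.9 m, observed ΔE = -49.0 m.
Subtracting the expected shift leaves a residual of 117.9 − (94.5) = 23.4 m north and -49.0 − (-35.7) = -13.3 m east.
Residual distance = √(23.4² + (-13.3)²) = 26.9 m.

27 m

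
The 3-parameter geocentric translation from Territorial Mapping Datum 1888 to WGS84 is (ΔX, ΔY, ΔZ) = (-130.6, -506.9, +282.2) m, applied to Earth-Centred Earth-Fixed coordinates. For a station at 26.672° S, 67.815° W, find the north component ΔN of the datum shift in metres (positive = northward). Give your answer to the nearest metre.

The local north axis is (−sin φ cos λ, −sin φ sin λ, cos φ), giving ΔN = -22.136 + 210.694 + 252.171 = 440.73 m.

ΔN = 441 m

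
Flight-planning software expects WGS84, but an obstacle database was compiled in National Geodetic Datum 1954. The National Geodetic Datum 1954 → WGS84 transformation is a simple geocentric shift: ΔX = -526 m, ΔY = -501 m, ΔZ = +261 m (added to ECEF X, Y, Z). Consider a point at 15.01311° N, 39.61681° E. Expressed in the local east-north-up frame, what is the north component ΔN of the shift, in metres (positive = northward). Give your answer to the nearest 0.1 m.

ΔN = 439.8 m

The local north axis is (−sin φ cos λ, −sin φ sin λ, cos φ), giving ΔN = 104.961 + 82.754 + 252.091 = 439.81 m.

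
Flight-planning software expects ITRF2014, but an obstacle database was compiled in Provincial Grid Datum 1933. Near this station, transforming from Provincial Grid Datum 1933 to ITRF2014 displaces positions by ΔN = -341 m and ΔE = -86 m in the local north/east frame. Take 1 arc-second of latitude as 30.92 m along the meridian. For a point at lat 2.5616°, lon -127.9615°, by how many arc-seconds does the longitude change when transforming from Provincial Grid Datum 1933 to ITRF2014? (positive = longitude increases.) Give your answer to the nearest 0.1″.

Δλ = -2.8″

At latitude 2.5616°, cos φ = 0.999001.
1″ of longitude at this latitude = 30.92 × cos φ = 30.8891 m, so Δλ = -86.0 / 30.8891 = -2.784″.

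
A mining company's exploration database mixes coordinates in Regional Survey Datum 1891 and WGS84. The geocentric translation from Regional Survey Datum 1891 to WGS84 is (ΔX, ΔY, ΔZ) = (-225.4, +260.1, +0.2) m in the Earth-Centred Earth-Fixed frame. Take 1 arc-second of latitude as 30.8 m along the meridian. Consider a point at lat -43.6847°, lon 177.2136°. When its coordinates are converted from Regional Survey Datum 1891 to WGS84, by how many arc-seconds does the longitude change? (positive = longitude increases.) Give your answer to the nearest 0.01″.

Δλ = -11.17″

sin φ = -0.690689, cos φ = 0.723152, sin λ = 0.048613, cos λ = -0.998818.
East component: ΔE = −sin λ·ΔX + cos λ·ΔY = −(0.048613)(-225.4) + (-0.998818)(260.1) = -248.84 m.
1° of latitude spans 3600 × 30.80 = 110880 m; at latitude φ, 1° of longitude spans that × cos φ = 80183.1 m, so Δλ = -248.84 / 80183.1 × 3600 = -11.172″.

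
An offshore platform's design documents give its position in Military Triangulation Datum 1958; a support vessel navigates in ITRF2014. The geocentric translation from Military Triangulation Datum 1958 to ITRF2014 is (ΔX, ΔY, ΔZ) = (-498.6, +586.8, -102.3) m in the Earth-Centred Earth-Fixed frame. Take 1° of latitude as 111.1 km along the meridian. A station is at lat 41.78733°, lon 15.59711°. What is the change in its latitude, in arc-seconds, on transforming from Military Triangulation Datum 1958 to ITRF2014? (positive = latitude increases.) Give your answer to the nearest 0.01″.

Δφ = 4.49″

sin φ = 0.666368, cos φ = 0.745623, sin λ = 0.268871, cos λ = 0.963176.
North component: ΔN = −sin φ cos λ·ΔX − sin φ sin λ·ΔY + cos φ·ΔZ = −(0.666368)(0.963176)(-498.6) − (0.666368)(0.268871)(586.8) + (0.745623)(-102.3) = 138.60 m.
1° of latitude spans 111100 m, so Δφ = 138.60 / 111100 × 3600 = 4.491″.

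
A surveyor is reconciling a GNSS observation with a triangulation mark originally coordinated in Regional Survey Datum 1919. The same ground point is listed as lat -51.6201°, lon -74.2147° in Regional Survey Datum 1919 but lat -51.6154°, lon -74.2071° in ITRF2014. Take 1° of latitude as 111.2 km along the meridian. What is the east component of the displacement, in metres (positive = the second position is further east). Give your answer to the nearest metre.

Δφ = -51.6154° − -51.6201° = +0.0047°; Δλ = -74.2071° − -74.2147° = +0.0076°.
ΔN = Δφ × 111200 = 522.6 m; ΔE = Δλ × 111200 × cos(-51.6201°) = +0.0076 × 111200 × 0.620873 = 524.7 m.

ΔE = 525 m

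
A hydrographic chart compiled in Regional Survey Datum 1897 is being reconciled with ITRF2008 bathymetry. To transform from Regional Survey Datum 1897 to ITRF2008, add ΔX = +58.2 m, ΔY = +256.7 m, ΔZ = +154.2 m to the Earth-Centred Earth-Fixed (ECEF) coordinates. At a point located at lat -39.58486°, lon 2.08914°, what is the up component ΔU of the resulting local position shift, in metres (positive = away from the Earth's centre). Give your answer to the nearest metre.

ΔU = -46 m

At φ = -39.58486°, λ = 2.08914°: sin φ = -0.637220, cos φ = 0.770682, sin λ = 0.036454, cos λ = 0.999335.
ΔU = cos φ cos λ·ΔX + cos φ sin λ·ΔY + sin φ·ΔZ = (0.770682)(0.999335)(58.2) + (0.770682)(0.036454)(256.7) + (-0.637220)(154.2) = -46.22 m.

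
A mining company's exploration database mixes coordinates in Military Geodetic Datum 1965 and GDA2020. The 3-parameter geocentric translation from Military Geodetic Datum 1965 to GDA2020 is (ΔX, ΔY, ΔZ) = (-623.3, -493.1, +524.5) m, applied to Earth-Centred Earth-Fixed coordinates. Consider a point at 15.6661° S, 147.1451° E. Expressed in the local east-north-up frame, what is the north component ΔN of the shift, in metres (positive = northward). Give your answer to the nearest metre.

ΔN = 574 m

The local north axis is (−sin φ cos λ, −sin φ sin λ, cos φ), giving ΔN = 141.389 − 72.237 + 505.016 = 574.17 m.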